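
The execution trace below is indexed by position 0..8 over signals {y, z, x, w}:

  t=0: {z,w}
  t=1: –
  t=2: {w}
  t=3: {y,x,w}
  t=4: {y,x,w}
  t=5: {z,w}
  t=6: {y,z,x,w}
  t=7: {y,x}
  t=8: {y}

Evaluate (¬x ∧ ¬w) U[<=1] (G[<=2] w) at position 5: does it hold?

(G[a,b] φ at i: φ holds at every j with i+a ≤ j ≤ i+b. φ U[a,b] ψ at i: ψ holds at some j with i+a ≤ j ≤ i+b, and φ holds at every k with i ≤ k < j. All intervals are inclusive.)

No

Need some j in [5,6] with G[<=2] w, and (¬x ∧ ¬w) at every k in [5,j-1].
  j=5: G[<=2] w — fails at 7.
  j=6: G[<=2] w — fails at 7.
No j in the window works → until fails.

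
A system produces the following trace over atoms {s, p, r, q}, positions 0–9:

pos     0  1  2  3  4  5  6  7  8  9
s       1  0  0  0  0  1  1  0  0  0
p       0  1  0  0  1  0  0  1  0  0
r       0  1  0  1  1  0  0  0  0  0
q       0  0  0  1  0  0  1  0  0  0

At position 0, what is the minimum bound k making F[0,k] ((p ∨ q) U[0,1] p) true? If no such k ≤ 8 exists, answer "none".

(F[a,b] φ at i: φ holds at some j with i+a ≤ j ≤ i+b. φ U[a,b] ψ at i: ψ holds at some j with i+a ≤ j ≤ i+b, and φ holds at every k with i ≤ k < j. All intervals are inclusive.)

1

Scan j = 0,1,… for ((p ∨ q) U[0,1] p):
  j=0: fails
  j=1: holds
First hit at j=1, so smallest k = 1-0 = 1.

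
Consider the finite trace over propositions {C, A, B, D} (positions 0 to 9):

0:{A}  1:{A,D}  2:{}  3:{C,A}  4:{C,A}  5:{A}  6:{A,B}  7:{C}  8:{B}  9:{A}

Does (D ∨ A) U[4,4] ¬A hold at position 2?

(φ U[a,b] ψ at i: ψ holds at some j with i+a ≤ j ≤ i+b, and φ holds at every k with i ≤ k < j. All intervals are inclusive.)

Need some j in [6,6] with ¬A, and (D ∨ A) at every k in [2,j-1].
  j=6: ¬A false.
No j in the window works → until fails.

No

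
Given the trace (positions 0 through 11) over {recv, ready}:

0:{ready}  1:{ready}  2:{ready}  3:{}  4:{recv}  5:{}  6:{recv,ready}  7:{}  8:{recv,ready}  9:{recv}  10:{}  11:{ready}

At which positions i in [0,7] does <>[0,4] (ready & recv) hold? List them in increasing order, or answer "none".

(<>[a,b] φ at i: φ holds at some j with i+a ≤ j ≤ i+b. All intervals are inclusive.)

2, 3, 4, 5, 6, 7

Evaluate at each i in [0,7]:
  i=0: ✗ (none in [0,4])
  i=1: ✗ (none in [1,5])
  i=2: ✓ (witness j=6)
  i=3: ✓ (witness j=6)
  i=4: ✓ (witness j=6)
  i=5: ✓ (witness j=6)
  i=6: ✓ (witness j=6)
  i=7: ✓ (witness j=8)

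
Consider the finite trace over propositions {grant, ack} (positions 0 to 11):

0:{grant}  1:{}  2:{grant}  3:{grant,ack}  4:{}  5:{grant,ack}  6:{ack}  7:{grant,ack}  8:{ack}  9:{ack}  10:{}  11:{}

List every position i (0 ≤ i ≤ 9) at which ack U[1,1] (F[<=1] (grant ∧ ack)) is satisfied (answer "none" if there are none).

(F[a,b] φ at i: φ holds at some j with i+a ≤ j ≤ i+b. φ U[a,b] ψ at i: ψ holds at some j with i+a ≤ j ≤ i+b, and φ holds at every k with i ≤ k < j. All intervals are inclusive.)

Evaluate at each i in [0,9]:
  i=0: ✗ (no rhs in [1,1])
  i=1: ✗ (lhs fails at k=1 before rhs at j=2)
  i=2: ✗ (lhs fails at k=2 before rhs at j=3)
  i=3: ✓ (rhs at j=4; lhs holds on [3,3])
  i=4: ✗ (lhs fails at k=4 before rhs at j=5)
  i=5: ✓ (rhs at j=6; lhs holds on [5,5])
  i=6: ✓ (rhs at j=7; lhs holds on [6,6])
  i=7: ✗ (no rhs in [8,8])
  i=8: ✗ (no rhs in [9,9])
  i=9: ✗ (no rhs in [10,10])

3, 5, 6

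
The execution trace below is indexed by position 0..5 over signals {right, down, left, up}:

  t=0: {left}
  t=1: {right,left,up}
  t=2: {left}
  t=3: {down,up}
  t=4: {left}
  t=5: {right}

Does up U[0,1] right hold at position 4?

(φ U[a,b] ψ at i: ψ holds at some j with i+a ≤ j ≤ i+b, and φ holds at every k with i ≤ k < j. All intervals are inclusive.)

No

Need some j in [4,5] with right, and up at every k in [4,j-1].
  j=4: right false.
  j=5: right holds, but up fails at k=4 → not this j.
No j in the window works → until fails.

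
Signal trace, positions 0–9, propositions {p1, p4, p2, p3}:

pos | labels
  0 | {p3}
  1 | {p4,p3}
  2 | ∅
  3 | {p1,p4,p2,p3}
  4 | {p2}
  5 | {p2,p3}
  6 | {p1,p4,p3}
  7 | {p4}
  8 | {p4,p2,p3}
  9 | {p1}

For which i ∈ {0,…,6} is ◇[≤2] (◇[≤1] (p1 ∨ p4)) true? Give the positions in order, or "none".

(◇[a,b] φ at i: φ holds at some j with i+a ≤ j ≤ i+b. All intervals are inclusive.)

Evaluate at each i in [0,6]:
  i=0: ✓ (witness j=0)
  i=1: ✓ (witness j=1)
  i=2: ✓ (witness j=2)
  i=3: ✓ (witness j=3)
  i=4: ✓ (witness j=5)
  i=5: ✓ (witness j=5)
  i=6: ✓ (witness j=6)

0, 1, 2, 3, 4, 5, 6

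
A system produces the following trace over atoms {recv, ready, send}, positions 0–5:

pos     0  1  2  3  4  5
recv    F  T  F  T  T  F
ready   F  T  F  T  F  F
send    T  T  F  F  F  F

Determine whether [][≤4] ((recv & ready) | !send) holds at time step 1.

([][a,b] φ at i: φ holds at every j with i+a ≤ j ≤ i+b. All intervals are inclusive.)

Check ((recv & ready) | !send) at every j in [1,5]:
  j=1: true
  j=2: true
  j=3: true
  j=4: true
  j=5: true
All positions satisfy it → formula holds.

Yes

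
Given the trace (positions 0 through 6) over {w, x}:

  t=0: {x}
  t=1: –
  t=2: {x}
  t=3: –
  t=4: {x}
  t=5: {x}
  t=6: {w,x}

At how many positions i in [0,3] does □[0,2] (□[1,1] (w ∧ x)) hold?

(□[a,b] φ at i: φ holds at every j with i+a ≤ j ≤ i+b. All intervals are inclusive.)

Evaluate at each i in [0,3]:
  i=0: ✗ (fails at j=0)
  i=1: ✗ (fails at j=1)
  i=2: ✗ (fails at j=2)
  i=3: ✗ (fails at j=3)
Positions where it holds: {} → 0.

0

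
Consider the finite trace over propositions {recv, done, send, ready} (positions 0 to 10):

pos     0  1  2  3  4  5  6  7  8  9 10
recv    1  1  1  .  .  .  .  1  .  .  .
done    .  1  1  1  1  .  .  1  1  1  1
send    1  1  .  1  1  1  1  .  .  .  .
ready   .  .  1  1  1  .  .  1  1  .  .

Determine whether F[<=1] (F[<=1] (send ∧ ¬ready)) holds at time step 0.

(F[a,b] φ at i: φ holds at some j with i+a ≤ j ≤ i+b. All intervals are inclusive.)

Holds

Check F[<=1] (send ∧ ¬ready) at each j in [0,1]:
  j=0: holds (witness at 0)
  j=1: holds (witness at 1)
Found at j=0 → formula holds.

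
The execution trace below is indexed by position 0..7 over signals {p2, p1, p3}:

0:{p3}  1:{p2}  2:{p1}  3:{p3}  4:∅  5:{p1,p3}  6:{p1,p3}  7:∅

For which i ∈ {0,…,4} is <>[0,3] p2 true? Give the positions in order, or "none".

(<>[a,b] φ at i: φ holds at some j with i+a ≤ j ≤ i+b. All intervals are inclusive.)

0, 1

Evaluate at each i in [0,4]:
  i=0: ✓ (witness j=1)
  i=1: ✓ (witness j=1)
  i=2: ✗ (none in [2,5])
  i=3: ✗ (none in [3,6])
  i=4: ✗ (none in [4,7])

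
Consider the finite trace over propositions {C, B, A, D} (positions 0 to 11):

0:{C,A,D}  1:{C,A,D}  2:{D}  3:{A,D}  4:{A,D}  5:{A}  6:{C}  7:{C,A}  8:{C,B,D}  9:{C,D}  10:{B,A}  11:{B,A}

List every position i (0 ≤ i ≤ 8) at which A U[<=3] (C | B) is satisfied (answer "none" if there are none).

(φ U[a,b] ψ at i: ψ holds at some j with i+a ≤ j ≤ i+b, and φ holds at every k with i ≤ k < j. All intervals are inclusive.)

0, 1, 3, 4, 5, 6, 7, 8

Evaluate at each i in [0,8]:
  i=0: ✓ (rhs at j=0)
  i=1: ✓ (rhs at j=1)
  i=2: ✗ (no rhs in [2,5])
  i=3: ✓ (rhs at j=6; lhs holds on [3,5])
  i=4: ✓ (rhs at j=6; lhs holds on [4,5])
  i=5: ✓ (rhs at j=6; lhs holds on [5,5])
  i=6: ✓ (rhs at j=6)
  i=7: ✓ (rhs at j=7)
  i=8: ✓ (rhs at j=8)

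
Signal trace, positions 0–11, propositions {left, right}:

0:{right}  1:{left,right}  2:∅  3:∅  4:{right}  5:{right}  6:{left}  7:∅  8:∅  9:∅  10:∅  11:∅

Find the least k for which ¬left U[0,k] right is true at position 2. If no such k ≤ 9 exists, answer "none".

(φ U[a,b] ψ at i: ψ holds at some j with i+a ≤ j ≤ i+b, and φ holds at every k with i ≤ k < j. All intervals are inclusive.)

Need earliest j ≥ 2 with right, and ¬left at every k in [2,j-1].
  j=2: rhs fails.
  j=3: rhs fails.
  j=4: rhs holds; lhs holds on [2,3]. k = 2.

2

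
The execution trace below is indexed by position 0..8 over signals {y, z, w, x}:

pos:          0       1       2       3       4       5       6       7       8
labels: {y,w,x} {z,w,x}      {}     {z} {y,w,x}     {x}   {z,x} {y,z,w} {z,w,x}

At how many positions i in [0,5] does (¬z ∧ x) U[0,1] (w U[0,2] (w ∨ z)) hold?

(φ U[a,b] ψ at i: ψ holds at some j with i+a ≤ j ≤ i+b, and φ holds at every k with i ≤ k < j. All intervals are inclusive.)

Evaluate at each i in [0,5]:
  i=0: ✓ (rhs at j=0)
  i=1: ✓ (rhs at j=1)
  i=2: ✗ (lhs fails at k=2 before rhs at j=3)
  i=3: ✓ (rhs at j=3)
  i=4: ✓ (rhs at j=4)
  i=5: ✓ (rhs at j=6; lhs holds on [5,5])
Positions where it holds: {0, 1, 3, 4, 5} → 5.

5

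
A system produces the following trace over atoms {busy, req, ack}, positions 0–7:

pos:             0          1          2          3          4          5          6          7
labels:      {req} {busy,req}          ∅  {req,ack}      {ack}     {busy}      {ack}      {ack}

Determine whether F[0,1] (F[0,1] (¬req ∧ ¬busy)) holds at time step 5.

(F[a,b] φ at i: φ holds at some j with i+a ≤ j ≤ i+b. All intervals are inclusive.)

Check F[0,1] (¬req ∧ ¬busy) at each j in [5,6]:
  j=5: holds (witness at 6)
  j=6: holds (witness at 6)
Found at j=5 → formula holds.

Yes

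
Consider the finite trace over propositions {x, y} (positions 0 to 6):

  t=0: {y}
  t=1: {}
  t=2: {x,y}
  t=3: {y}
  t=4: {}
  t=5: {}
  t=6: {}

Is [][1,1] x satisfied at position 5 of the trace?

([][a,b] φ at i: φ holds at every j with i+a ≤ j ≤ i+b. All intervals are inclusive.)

Check x at every j in [6,6]:
  j=6: false
Fails at j=6 → formula fails.

False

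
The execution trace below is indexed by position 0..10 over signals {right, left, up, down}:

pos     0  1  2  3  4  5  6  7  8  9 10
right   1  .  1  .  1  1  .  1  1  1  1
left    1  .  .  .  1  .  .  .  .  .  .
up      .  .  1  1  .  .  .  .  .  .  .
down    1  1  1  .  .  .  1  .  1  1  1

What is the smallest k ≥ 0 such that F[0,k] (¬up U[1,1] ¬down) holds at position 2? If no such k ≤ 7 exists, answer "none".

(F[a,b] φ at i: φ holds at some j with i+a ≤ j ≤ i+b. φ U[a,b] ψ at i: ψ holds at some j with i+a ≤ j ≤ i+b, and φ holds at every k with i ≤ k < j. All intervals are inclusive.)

2

Scan j = 2,3,… for (¬up U[1,1] ¬down):
  j=2: fails
  j=3: fails
  j=4: holds
First hit at j=4, so smallest k = 4-2 = 2.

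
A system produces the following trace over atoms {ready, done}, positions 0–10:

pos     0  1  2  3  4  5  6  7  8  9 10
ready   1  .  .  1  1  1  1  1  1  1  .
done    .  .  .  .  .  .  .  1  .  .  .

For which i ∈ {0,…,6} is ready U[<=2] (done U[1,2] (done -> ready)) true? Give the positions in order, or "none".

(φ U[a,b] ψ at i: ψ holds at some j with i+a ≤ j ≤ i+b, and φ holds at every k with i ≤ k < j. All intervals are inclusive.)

5, 6

Evaluate at each i in [0,6]:
  i=0: ✗ (no rhs in [0,2])
  i=1: ✗ (no rhs in [1,3])
  i=2: ✗ (no rhs in [2,4])
  i=3: ✗ (no rhs in [3,5])
  i=4: ✗ (no rhs in [4,6])
  i=5: ✓ (rhs at j=7; lhs holds on [5,6])
  i=6: ✓ (rhs at j=7; lhs holds on [6,6])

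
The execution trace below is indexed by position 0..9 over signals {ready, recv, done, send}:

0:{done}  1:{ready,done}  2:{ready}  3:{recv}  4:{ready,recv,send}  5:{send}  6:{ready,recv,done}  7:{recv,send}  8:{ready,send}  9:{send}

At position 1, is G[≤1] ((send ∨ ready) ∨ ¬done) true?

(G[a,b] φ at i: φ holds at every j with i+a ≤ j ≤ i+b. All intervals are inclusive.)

Check ((send ∨ ready) ∨ ¬done) at every j in [1,2]:
  j=1: true
  j=2: true
All positions satisfy it → formula holds.

Holds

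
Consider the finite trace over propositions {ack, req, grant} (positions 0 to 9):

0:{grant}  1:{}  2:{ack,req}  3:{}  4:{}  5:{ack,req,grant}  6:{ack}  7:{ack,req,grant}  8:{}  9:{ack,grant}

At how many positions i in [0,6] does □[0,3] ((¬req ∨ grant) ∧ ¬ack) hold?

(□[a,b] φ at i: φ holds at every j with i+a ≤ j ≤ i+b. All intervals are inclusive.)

0

Evaluate at each i in [0,6]:
  i=0: ✗ (fails at j=2)
  i=1: ✗ (fails at j=2)
  i=2: ✗ (fails at j=2)
  i=3: ✗ (fails at j=5)
  i=4: ✗ (fails at j=5)
  i=5: ✗ (fails at j=5)
  i=6: ✗ (fails at j=6)
Positions where it holds: {} → 0.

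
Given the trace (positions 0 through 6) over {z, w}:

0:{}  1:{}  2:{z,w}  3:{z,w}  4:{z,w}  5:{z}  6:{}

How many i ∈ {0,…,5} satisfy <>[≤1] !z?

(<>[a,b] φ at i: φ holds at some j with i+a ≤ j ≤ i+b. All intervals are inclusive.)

Evaluate at each i in [0,5]:
  i=0: ✓ (witness j=0)
  i=1: ✓ (witness j=1)
  i=2: ✗ (none in [2,3])
  i=3: ✗ (none in [3,4])
  i=4: ✗ (none in [4,5])
  i=5: ✓ (witness j=6)
Positions where it holds: {0, 1, 5} → 3.

3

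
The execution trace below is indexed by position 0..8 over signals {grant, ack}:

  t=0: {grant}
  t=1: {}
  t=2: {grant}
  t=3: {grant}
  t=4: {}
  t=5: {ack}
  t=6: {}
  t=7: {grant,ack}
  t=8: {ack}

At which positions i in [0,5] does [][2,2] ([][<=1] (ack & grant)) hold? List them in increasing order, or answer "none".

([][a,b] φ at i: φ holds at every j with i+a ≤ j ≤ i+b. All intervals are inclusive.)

none

Evaluate at each i in [0,5]:
  i=0: ✗ (fails at j=2)
  i=1: ✗ (fails at j=3)
  i=2: ✗ (fails at j=4)
  i=3: ✗ (fails at j=5)
  i=4: ✗ (fails at j=6)
  i=5: ✗ (fails at j=7)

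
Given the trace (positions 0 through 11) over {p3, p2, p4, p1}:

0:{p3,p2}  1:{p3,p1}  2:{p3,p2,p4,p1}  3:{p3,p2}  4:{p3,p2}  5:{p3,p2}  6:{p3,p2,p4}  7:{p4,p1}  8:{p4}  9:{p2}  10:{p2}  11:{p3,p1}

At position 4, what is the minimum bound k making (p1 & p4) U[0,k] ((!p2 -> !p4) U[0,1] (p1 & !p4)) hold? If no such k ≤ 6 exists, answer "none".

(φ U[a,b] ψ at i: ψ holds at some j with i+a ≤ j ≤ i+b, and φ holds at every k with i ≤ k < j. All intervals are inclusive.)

none

Need earliest j ≥ 4 with ((!p2 -> !p4) U[0,1] (p1 & !p4)), and (p1 & p4) at every k in [4,j-1].
  j=4: rhs fails.
  j=5: rhs fails.
  j=6: rhs fails.
  j=7: rhs fails.
  j=8: rhs fails.
  j=9: rhs fails.
  j=10: rhs holds but lhs fails at k=4.
No witness within the range → none.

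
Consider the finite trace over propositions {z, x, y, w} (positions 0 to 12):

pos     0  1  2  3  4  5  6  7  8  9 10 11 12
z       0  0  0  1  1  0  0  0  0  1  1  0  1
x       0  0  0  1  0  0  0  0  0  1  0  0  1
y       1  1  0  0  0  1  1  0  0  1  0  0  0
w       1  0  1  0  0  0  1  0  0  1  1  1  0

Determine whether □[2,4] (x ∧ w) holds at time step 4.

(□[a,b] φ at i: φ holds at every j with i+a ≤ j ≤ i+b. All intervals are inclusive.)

No

Check (x ∧ w) at every j in [6,8]:
  j=6: false
  j=7: false
  j=8: false
Fails at j=6 → formula fails.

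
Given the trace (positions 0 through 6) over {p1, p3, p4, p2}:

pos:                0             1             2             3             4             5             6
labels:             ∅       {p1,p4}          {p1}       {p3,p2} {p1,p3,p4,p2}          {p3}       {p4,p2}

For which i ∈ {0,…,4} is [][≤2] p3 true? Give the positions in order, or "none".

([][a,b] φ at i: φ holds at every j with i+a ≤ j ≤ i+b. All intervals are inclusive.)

Evaluate at each i in [0,4]:
  i=0: ✗ (fails at j=0)
  i=1: ✗ (fails at j=1)
  i=2: ✗ (fails at j=2)
  i=3: ✓ (all of [3,5])
  i=4: ✗ (fails at j=6)

3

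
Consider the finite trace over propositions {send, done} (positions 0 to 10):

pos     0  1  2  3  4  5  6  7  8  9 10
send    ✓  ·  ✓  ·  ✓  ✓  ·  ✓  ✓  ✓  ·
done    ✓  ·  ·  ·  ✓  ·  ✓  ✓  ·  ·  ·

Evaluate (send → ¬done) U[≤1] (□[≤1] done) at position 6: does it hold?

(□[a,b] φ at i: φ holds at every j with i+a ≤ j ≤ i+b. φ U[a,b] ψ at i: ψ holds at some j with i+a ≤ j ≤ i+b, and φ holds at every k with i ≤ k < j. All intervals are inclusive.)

True

Need some j in [6,7] with □[≤1] done, and (send → ¬done) at every k in [6,j-1].
  j=6: □[≤1] done holds; no prefix to check → satisfied.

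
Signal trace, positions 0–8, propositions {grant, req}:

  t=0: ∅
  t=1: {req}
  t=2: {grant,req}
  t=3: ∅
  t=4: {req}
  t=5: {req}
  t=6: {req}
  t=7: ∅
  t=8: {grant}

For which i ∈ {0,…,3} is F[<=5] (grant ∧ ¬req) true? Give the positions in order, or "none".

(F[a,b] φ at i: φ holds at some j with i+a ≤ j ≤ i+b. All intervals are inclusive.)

Evaluate at each i in [0,3]:
  i=0: ✗ (none in [0,5])
  i=1: ✗ (none in [1,6])
  i=2: ✗ (none in [2,7])
  i=3: ✓ (witness j=8)

3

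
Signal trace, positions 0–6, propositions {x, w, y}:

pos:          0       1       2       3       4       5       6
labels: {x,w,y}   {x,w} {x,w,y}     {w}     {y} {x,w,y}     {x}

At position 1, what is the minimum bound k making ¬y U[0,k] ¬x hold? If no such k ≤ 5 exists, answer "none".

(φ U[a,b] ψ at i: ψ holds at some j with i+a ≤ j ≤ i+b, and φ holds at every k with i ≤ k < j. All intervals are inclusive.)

Need earliest j ≥ 1 with ¬x, and ¬y at every k in [1,j-1].
  j=1: rhs fails.
  j=2: rhs fails.
  j=3: rhs holds but lhs fails at k=2.
  j=4: rhs holds but lhs fails at k=2.
  j=5: rhs fails.
  j=6: rhs fails.
No witness within the range → none.

none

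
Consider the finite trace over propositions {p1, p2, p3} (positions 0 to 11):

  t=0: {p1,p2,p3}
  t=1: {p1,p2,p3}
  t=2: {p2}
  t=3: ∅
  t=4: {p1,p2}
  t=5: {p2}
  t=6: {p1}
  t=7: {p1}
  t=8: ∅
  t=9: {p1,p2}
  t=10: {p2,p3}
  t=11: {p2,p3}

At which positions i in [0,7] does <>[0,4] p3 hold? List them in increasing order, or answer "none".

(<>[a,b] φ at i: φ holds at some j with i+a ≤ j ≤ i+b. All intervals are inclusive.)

0, 1, 6, 7

Evaluate at each i in [0,7]:
  i=0: ✓ (witness j=0)
  i=1: ✓ (witness j=1)
  i=2: ✗ (none in [2,6])
  i=3: ✗ (none in [3,7])
  i=4: ✗ (none in [4,8])
  i=5: ✗ (none in [5,9])
  i=6: ✓ (witness j=10)
  i=7: ✓ (witness j=10)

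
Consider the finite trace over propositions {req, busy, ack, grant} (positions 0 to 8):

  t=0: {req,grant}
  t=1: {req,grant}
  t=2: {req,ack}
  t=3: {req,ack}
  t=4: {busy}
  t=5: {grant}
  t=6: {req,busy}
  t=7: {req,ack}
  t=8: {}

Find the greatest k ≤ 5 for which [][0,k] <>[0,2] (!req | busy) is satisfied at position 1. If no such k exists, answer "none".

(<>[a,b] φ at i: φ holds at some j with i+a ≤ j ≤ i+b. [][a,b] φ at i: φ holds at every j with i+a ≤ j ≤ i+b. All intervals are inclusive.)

none

<>[0,2] (!req | busy) must hold from j=1 onward; find where it first fails.
  j=1: fails → no k works.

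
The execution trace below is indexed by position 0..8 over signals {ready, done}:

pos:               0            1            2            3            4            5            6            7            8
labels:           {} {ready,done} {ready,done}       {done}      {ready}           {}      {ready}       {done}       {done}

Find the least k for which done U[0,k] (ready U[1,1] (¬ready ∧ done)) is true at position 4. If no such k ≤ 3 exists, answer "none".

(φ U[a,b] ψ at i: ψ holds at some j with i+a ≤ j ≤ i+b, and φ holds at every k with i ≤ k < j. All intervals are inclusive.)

Need earliest j ≥ 4 with (ready U[1,1] (¬ready ∧ done)), and done at every k in [4,j-1].
  j=4: rhs fails.
  j=5: rhs fails.
  j=6: rhs holds but lhs fails at k=4.
  j=7: rhs fails.
No witness within the range → none.

none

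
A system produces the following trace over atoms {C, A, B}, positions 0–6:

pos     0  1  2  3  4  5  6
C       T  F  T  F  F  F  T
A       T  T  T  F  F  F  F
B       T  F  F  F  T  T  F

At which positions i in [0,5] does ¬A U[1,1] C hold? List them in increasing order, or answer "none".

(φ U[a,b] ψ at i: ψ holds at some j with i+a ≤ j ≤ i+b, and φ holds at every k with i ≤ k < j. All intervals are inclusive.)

5

Evaluate at each i in [0,5]:
  i=0: ✗ (no rhs in [1,1])
  i=1: ✗ (lhs fails at k=1 before rhs at j=2)
  i=2: ✗ (no rhs in [3,3])
  i=3: ✗ (no rhs in [4,4])
  i=4: ✗ (no rhs in [5,5])
  i=5: ✓ (rhs at j=6; lhs holds on [5,5])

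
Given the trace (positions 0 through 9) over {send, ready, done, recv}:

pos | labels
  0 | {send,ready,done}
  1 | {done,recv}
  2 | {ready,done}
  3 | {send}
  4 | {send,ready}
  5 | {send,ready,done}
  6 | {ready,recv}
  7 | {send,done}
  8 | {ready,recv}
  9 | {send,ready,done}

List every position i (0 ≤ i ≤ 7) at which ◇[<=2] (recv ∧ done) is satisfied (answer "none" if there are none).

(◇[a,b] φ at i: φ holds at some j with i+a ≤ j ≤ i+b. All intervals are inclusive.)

0, 1

Evaluate at each i in [0,7]:
  i=0: ✓ (witness j=1)
  i=1: ✓ (witness j=1)
  i=2: ✗ (none in [2,4])
  i=3: ✗ (none in [3,5])
  i=4: ✗ (none in [4,6])
  i=5: ✗ (none in [5,7])
  i=6: ✗ (none in [6,8])
  i=7: ✗ (none in [7,9])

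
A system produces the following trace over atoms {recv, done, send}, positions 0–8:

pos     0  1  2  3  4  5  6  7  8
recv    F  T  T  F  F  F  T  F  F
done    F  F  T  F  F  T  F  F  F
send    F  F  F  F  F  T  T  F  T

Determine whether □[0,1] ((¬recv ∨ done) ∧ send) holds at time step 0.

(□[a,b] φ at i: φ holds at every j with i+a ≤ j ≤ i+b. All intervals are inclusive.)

Check ((¬recv ∨ done) ∧ send) at every j in [0,1]:
  j=0: false
  j=1: false
Fails at j=0 → formula fails.

Does not hold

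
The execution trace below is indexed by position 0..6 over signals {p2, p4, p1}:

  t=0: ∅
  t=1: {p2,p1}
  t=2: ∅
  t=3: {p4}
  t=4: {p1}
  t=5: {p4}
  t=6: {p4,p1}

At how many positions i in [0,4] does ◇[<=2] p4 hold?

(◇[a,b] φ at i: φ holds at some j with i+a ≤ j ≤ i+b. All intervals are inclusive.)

4

Evaluate at each i in [0,4]:
  i=0: ✗ (none in [0,2])
  i=1: ✓ (witness j=3)
  i=2: ✓ (witness j=3)
  i=3: ✓ (witness j=3)
  i=4: ✓ (witness j=5)
Positions where it holds: {1, 2, 3, 4} → 4.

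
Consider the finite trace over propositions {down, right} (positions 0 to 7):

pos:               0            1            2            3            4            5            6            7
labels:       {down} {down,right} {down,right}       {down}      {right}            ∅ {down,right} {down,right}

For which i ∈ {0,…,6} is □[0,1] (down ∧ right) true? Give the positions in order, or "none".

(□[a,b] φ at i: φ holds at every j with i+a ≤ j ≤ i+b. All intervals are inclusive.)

1, 6

Evaluate at each i in [0,6]:
  i=0: ✗ (fails at j=0)
  i=1: ✓ (all of [1,2])
  i=2: ✗ (fails at j=3)
  i=3: ✗ (fails at j=3)
  i=4: ✗ (fails at j=4)
  i=5: ✗ (fails at j=5)
  i=6: ✓ (all of [6,7])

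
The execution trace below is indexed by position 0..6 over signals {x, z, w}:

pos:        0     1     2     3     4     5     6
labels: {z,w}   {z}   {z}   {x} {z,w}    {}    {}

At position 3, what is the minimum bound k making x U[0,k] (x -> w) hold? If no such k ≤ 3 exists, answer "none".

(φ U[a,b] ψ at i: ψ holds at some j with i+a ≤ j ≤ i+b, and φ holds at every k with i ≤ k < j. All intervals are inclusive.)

1

Need earliest j ≥ 3 with (x -> w), and x at every k in [3,j-1].
  j=3: rhs fails.
  j=4: rhs holds; lhs holds on [3,3]. k = 1.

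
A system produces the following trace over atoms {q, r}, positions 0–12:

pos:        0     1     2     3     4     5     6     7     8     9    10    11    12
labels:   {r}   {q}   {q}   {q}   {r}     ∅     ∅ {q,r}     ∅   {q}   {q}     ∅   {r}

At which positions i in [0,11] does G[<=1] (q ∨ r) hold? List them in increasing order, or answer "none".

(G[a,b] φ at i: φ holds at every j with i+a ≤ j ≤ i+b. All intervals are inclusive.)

Evaluate at each i in [0,11]:
  i=0: ✓ (all of [0,1])
  i=1: ✓ (all of [1,2])
  i=2: ✓ (all of [2,3])
  i=3: ✓ (all of [3,4])
  i=4: ✗ (fails at j=5)
  i=5: ✗ (fails at j=5)
  i=6: ✗ (fails at j=6)
  i=7: ✗ (fails at j=8)
  i=8: ✗ (fails at j=8)
  i=9: ✓ (all of [9,10])
  i=10: ✗ (fails at j=11)
  i=11: ✗ (fails at j=11)

0, 1, 2, 3, 9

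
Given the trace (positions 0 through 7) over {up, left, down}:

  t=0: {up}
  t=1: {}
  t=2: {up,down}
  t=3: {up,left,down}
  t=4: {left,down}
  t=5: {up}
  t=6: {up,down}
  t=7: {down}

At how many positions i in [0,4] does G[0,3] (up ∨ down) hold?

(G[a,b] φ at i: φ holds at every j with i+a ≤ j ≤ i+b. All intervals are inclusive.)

3

Evaluate at each i in [0,4]:
  i=0: ✗ (fails at j=1)
  i=1: ✗ (fails at j=1)
  i=2: ✓ (all of [2,5])
  i=3: ✓ (all of [3,6])
  i=4: ✓ (all of [4,7])
Positions where it holds: {2, 3, 4} → 3.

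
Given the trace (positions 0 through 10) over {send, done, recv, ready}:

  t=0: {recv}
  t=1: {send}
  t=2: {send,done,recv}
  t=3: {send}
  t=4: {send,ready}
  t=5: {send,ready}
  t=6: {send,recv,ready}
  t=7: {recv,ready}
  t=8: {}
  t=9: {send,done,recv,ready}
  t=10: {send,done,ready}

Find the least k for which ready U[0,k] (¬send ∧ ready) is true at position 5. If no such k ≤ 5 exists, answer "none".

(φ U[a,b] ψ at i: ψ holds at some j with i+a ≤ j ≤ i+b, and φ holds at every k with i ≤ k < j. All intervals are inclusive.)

Need earliest j ≥ 5 with (¬send ∧ ready), and ready at every k in [5,j-1].
  j=5: rhs fails.
  j=6: rhs fails.
  j=7: rhs holds; lhs holds on [5,6]. k = 2.

2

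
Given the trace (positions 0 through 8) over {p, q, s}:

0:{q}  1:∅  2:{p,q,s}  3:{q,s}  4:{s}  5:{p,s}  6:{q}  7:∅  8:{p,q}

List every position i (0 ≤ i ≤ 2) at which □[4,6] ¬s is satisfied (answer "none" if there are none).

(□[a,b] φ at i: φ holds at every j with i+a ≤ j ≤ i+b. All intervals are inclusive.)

2

Evaluate at each i in [0,2]:
  i=0: ✗ (fails at j=4)
  i=1: ✗ (fails at j=5)
  i=2: ✓ (all of [6,8])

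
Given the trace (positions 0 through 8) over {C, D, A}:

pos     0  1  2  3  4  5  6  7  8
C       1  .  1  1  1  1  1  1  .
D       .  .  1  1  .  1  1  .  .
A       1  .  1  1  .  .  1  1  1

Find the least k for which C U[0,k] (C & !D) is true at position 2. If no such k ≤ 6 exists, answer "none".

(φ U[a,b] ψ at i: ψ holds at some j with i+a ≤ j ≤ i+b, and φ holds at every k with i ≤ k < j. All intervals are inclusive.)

Need earliest j ≥ 2 with (C & !D), and C at every k in [2,j-1].
  j=2: rhs fails.
  j=3: rhs fails.
  j=4: rhs holds; lhs holds on [2,3]. k = 2.

2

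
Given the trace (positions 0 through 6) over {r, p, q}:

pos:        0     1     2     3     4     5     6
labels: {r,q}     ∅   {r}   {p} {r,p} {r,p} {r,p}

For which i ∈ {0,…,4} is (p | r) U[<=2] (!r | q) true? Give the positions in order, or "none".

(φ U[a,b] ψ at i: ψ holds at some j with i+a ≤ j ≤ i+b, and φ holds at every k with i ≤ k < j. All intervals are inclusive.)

Evaluate at each i in [0,4]:
  i=0: ✓ (rhs at j=0)
  i=1: ✓ (rhs at j=1)
  i=2: ✓ (rhs at j=3; lhs holds on [2,2])
  i=3: ✓ (rhs at j=3)
  i=4: ✗ (no rhs in [4,6])

0, 1, 2, 3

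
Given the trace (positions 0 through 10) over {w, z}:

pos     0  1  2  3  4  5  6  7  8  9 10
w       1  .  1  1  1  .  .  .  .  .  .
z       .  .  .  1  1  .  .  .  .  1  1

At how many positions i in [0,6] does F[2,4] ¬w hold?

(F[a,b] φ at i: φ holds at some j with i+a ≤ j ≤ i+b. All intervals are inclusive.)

Evaluate at each i in [0,6]:
  i=0: ✗ (none in [2,4])
  i=1: ✓ (witness j=5)
  i=2: ✓ (witness j=5)
  i=3: ✓ (witness j=5)
  i=4: ✓ (witness j=6)
  i=5: ✓ (witness j=7)
  i=6: ✓ (witness j=8)
Positions where it holds: {1, 2, 3, 4, 5, 6} → 6.

6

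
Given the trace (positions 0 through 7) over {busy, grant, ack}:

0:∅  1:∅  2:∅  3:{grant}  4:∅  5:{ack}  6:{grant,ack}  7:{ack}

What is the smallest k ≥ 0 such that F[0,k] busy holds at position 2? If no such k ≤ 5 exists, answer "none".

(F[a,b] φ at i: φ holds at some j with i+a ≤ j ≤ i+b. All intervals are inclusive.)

none

Scan j = 2,3,… for busy:
  j=2: fails
  j=3: fails
  j=4: fails
  j=5: fails
  j=6: fails
  j=7: fails
No j in [2,7] satisfies it → none.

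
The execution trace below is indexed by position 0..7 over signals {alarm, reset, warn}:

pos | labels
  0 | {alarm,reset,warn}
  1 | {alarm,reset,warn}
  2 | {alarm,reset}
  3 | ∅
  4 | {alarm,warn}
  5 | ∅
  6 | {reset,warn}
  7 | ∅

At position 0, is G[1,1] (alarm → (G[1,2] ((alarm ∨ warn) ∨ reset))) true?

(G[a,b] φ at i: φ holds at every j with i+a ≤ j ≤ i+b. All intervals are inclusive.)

Check (alarm → (G[1,2] ((alarm ∨ warn) ∨ reset))) at every j in [1,1]:
  j=1: antecedent true; consequent fails at 3 → ✗
Fails at j=1 → formula fails.

Does not hold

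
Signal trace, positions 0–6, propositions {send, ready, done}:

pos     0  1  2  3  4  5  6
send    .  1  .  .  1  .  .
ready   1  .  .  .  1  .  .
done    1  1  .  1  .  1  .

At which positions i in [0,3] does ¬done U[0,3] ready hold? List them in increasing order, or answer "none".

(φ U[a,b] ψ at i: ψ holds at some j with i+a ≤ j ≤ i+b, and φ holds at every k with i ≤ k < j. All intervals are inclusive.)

0

Evaluate at each i in [0,3]:
  i=0: ✓ (rhs at j=0)
  i=1: ✗ (lhs fails at k=1 before rhs at j=4)
  i=2: ✗ (lhs fails at k=3 before rhs at j=4)
  i=3: ✗ (lhs fails at k=3 before rhs at j=4)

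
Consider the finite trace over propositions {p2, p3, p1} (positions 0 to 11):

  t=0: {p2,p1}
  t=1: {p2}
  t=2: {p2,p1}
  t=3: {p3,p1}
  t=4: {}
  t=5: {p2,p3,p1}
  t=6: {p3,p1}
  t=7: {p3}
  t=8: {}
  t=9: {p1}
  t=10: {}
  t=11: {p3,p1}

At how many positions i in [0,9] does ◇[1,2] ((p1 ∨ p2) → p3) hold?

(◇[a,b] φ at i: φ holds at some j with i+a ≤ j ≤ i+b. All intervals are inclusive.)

Evaluate at each i in [0,9]:
  i=0: ✗ (none in [1,2])
  i=1: ✓ (witness j=3)
  i=2: ✓ (witness j=3)
  i=3: ✓ (witness j=4)
  i=4: ✓ (witness j=5)
  i=5: ✓ (witness j=6)
  i=6: ✓ (witness j=7)
  i=7: ✓ (witness j=8)
  i=8: ✓ (witness j=10)
  i=9: ✓ (witness j=10)
Positions where it holds: {1, 2, 3, 4, 5, 6, 7, 8, 9} → 9.

9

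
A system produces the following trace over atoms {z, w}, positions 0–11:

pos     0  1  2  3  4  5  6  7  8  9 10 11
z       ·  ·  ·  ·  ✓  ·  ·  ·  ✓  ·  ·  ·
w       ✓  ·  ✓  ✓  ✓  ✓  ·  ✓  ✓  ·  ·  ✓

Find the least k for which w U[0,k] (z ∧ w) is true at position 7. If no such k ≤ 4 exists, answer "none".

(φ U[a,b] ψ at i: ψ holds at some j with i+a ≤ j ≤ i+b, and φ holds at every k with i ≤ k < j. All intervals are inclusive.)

1

Need earliest j ≥ 7 with (z ∧ w), and w at every k in [7,j-1].
  j=7: rhs fails.
  j=8: rhs holds; lhs holds on [7,7]. k = 1.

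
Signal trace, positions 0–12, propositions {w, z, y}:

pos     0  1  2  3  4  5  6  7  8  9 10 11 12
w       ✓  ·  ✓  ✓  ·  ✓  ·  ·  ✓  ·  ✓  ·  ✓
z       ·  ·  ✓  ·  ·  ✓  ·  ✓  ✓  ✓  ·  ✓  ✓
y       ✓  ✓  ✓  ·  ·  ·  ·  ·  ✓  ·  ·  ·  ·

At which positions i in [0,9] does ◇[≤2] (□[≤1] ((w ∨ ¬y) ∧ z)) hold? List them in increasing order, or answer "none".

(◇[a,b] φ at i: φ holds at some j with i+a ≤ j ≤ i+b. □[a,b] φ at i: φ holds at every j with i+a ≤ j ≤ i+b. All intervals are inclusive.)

Evaluate at each i in [0,9]:
  i=0: ✗ (none in [0,2])
  i=1: ✗ (none in [1,3])
  i=2: ✗ (none in [2,4])
  i=3: ✗ (none in [3,5])
  i=4: ✗ (none in [4,6])
  i=5: ✓ (witness j=7)
  i=6: ✓ (witness j=7)
  i=7: ✓ (witness j=7)
  i=8: ✓ (witness j=8)
  i=9: ✓ (witness j=11)

5, 6, 7, 8, 9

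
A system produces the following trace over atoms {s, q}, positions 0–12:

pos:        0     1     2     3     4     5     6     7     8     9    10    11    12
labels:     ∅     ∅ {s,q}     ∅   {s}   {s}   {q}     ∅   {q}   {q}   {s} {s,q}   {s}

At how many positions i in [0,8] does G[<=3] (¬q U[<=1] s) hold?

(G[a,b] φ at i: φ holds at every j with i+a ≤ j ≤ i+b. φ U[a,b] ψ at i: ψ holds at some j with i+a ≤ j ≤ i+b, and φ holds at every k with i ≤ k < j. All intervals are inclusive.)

Evaluate at each i in [0,8]:
  i=0: ✗ (fails at j=0)
  i=1: ✓ (all of [1,4])
  i=2: ✓ (all of [2,5])
  i=3: ✗ (fails at j=6)
  i=4: ✗ (fails at j=6)
  i=5: ✗ (fails at j=6)
  i=6: ✗ (fails at j=6)
  i=7: ✗ (fails at j=7)
  i=8: ✗ (fails at j=8)
Positions where it holds: {1, 2} → 2.

2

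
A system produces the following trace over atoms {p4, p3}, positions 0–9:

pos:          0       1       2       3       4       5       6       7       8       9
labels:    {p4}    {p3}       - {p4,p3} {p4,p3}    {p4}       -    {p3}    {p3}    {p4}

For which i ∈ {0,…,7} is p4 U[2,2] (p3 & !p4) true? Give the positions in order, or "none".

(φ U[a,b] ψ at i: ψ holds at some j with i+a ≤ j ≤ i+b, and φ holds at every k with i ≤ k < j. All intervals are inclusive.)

none

Evaluate at each i in [0,7]:
  i=0: ✗ (no rhs in [2,2])
  i=1: ✗ (no rhs in [3,3])
  i=2: ✗ (no rhs in [4,4])
  i=3: ✗ (no rhs in [5,5])
  i=4: ✗ (no rhs in [6,6])
  i=5: ✗ (lhs fails at k=6 before rhs at j=7)
  i=6: ✗ (lhs fails at k=6 before rhs at j=8)
  i=7: ✗ (no rhs in [9,9])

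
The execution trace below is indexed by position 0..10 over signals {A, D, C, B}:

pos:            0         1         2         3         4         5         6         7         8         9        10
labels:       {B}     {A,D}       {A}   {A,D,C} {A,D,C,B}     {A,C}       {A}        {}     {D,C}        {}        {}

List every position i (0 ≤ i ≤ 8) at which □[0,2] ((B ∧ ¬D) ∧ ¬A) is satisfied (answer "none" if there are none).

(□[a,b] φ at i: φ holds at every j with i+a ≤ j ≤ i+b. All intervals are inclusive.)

none

Evaluate at each i in [0,8]:
  i=0: ✗ (fails at j=1)
  i=1: ✗ (fails at j=1)
  i=2: ✗ (fails at j=2)
  i=3: ✗ (fails at j=3)
  i=4: ✗ (fails at j=4)
  i=5: ✗ (fails at j=5)
  i=6: ✗ (fails at j=6)
  i=7: ✗ (fails at j=7)
  i=8: ✗ (fails at j=8)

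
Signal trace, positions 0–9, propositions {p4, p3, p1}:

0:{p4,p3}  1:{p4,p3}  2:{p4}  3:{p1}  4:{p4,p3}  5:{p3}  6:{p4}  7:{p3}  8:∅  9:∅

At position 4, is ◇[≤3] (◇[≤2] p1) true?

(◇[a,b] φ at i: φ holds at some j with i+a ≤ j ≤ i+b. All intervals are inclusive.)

Does not hold

Check ◇[≤2] p1 at each j in [4,7]:
  j=4: fails (none in [4,6])
  j=5: fails (none in [5,7])
  j=6: fails (none in [6,8])
  j=7: fails (none in [7,9])
No position in the window satisfies it → formula fails.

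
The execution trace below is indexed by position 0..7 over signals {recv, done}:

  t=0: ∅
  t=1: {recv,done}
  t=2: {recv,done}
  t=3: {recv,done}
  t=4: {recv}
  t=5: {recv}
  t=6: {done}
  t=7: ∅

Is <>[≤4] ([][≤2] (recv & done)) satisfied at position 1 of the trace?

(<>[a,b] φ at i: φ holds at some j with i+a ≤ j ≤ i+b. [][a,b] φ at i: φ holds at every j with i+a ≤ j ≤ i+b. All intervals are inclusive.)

Check [][≤2] (recv & done) at each j in [1,5]:
  j=1: holds on [1,3]
  j=2: fails at 4
  j=3: fails at 4
  j=4: fails at 4
  j=5: fails at 5
Found at j=1 → formula holds.

Yes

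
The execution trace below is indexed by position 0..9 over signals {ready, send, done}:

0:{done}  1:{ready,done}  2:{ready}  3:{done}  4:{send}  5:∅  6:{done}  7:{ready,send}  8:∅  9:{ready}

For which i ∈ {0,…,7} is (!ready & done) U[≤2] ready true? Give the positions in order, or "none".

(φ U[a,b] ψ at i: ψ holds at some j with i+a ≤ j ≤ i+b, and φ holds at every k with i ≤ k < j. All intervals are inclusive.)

Evaluate at each i in [0,7]:
  i=0: ✓ (rhs at j=1; lhs holds on [0,0])
  i=1: ✓ (rhs at j=1)
  i=2: ✓ (rhs at j=2)
  i=3: ✗ (no rhs in [3,5])
  i=4: ✗ (no rhs in [4,6])
  i=5: ✗ (lhs fails at k=5 before rhs at j=7)
  i=6: ✓ (rhs at j=7; lhs holds on [6,6])
  i=7: ✓ (rhs at j=7)

0, 1, 2, 6, 7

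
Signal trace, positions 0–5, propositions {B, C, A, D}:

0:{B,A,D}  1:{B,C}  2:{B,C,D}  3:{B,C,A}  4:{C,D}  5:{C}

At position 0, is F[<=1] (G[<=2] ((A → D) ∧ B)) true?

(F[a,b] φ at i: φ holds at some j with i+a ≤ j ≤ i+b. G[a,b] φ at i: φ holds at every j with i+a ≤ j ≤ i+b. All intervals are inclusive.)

Check G[<=2] ((A → D) ∧ B) at each j in [0,1]:
  j=0: holds on [0,2]
  j=1: fails at 3
Found at j=0 → formula holds.

True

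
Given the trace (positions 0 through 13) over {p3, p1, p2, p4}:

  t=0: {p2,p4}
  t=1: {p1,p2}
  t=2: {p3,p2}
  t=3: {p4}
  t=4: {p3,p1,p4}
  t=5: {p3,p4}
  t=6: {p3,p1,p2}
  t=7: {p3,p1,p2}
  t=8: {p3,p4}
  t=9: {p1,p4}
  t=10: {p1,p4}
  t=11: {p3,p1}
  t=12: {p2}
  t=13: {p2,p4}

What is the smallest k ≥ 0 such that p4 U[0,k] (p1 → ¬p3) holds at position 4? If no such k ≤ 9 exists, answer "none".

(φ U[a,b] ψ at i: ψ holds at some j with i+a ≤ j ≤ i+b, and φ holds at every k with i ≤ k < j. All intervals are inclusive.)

Need earliest j ≥ 4 with (p1 → ¬p3), and p4 at every k in [4,j-1].
  j=4: rhs fails.
  j=5: rhs holds; lhs holds on [4,4]. k = 1.

1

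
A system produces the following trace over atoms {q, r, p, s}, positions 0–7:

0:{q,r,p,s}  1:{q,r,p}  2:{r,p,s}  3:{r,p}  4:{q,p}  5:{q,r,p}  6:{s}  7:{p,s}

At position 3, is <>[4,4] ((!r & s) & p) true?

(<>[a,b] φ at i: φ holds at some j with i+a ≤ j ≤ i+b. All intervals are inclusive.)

Check ((!r & s) & p) at each j in [7,7]:
  j=7: true
Found at j=7 → formula holds.

Yes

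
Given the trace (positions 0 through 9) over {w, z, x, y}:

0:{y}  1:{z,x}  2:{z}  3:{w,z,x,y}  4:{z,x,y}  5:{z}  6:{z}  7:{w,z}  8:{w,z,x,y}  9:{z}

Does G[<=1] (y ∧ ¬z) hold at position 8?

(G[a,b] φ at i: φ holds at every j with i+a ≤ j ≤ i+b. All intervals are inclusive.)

Check (y ∧ ¬z) at every j in [8,9]:
  j=8: false
  j=9: false
Fails at j=8 → formula fails.

False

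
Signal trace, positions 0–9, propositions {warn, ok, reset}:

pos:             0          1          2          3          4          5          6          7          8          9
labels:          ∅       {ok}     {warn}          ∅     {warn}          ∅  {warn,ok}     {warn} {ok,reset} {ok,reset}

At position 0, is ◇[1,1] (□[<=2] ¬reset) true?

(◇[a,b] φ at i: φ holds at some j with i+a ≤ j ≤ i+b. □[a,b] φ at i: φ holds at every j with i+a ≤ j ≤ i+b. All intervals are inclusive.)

Yes

Check □[<=2] ¬reset at each j in [1,1]:
  j=1: holds on [1,3]
Found at j=1 → formula holds.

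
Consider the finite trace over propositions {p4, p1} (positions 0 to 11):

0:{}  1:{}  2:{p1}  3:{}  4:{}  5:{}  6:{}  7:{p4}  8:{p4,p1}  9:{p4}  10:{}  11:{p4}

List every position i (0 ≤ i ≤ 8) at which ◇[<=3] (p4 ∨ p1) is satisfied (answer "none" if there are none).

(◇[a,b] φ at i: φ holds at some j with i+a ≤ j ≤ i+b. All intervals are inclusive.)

0, 1, 2, 4, 5, 6, 7, 8

Evaluate at each i in [0,8]:
  i=0: ✓ (witness j=2)
  i=1: ✓ (witness j=2)
  i=2: ✓ (witness j=2)
  i=3: ✗ (none in [3,6])
  i=4: ✓ (witness j=7)
  i=5: ✓ (witness j=7)
  i=6: ✓ (witness j=7)
  i=7: ✓ (witness j=7)
  i=8: ✓ (witness j=8)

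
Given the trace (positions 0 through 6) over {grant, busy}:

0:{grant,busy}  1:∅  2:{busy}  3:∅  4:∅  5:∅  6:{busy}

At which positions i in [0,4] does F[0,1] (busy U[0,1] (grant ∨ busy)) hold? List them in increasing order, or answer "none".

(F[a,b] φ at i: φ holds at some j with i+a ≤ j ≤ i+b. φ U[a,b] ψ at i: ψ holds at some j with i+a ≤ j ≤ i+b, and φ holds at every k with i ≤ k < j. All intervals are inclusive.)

Evaluate at each i in [0,4]:
  i=0: ✓ (witness j=0)
  i=1: ✓ (witness j=2)
  i=2: ✓ (witness j=2)
  i=3: ✗ (none in [3,4])
  i=4: ✗ (none in [4,5])

0, 1, 2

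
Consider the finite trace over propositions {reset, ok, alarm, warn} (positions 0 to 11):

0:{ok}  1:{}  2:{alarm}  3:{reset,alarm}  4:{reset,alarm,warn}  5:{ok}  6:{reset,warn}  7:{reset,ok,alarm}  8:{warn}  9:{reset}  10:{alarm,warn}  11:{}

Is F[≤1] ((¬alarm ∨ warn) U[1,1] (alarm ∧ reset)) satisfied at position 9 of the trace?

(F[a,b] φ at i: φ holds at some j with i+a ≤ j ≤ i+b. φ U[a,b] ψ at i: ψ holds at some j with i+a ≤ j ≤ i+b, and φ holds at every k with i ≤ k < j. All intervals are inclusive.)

No

Check ((¬alarm ∨ warn) U[1,1] (alarm ∧ reset)) at each j in [9,10]:
  j=9: fails
  j=10: fails
No position in the window satisfies it → formula fails.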